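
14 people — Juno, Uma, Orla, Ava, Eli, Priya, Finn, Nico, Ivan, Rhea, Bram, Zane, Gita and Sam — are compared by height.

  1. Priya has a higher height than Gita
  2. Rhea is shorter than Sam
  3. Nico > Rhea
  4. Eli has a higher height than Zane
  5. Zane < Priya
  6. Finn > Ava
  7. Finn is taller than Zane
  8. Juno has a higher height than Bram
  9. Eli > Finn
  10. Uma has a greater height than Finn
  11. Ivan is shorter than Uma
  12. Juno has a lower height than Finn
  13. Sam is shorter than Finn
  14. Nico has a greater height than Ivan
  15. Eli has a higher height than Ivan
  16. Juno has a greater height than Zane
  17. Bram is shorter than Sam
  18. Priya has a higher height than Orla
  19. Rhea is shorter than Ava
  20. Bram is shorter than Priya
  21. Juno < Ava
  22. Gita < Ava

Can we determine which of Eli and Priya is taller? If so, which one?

Following every chain through Priya: below Priya we get Orla, Bram, Zane, Gita.
Eli is not reached, and no chain runs the other way from Eli to Priya.
So the given relations leave the order of Priya and Eli undetermined.

undetermined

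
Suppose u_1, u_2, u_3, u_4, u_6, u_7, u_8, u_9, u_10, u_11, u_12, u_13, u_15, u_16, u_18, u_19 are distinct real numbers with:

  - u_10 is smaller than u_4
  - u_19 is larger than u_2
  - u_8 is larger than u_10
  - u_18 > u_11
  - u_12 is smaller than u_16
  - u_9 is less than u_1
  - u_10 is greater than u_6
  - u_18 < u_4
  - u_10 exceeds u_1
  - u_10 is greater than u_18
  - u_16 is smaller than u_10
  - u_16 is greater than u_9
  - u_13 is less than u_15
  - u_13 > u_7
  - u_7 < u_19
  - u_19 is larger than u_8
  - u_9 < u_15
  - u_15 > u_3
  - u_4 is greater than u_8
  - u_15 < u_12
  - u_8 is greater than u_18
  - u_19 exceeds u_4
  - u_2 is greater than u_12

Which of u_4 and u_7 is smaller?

u_7

u_7 < u_13 and u_13 < u_15 give u_7 < u_15.
With u_15 < u_12: u_7 < u_13 < u_15 < u_12.
Then u_12 < u_16 extends the chain to u_16.
With u_16 < u_10: u_7 < u_13 < u_15 < u_12 < u_16 < u_10.
With u_10 < u_8: u_7 < u_13 < u_15 < u_12 < u_16 < u_10 < u_8.
With u_8 < u_4: u_7 < u_13 < u_15 < u_12 < u_16 < u_10 < u_8 < u_4.
So u_7 < u_4; u_7 is the smaller of the two.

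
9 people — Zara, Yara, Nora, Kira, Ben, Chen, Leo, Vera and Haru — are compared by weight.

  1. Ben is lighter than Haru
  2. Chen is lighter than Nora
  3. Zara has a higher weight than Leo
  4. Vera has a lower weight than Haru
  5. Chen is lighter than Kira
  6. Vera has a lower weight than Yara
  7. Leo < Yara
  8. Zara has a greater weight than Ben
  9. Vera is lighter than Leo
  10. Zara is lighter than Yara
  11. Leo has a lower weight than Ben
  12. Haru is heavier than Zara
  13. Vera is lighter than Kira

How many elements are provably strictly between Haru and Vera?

3

Chaining upward from Vera reaches: Leo, Ben, Zara, Yara, Kira.
Chaining downward from Haru reaches: Leo, Ben, Zara.
Strictly between Vera and Haru are those in both lists: Leo, Ben, Zara — 3 elements.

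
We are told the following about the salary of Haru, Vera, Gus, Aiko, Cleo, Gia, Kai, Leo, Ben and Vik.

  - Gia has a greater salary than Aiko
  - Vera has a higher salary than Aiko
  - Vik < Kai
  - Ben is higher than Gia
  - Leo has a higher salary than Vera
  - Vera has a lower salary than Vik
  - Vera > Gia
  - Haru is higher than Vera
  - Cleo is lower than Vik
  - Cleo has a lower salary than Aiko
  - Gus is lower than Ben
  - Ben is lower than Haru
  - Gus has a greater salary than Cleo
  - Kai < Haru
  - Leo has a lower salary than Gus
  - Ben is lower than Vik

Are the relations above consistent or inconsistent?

consistent

Every relation is compatible with Cleo < Aiko < Gia < Vera < Leo < Gus < Ben < Vik < Kai < Haru; the set is consistent.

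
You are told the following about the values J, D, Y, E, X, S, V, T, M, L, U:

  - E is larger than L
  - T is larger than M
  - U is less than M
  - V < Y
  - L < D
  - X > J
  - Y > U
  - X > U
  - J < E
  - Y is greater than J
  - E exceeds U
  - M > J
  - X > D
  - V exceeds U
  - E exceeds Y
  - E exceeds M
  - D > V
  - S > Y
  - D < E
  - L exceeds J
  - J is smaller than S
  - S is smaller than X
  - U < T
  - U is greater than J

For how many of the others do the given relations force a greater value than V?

From V the given relations immediately reach Y, D.
From those, E, S, X — 5 in total.
No other element is forced above V by the given relations, so the count is 5.

5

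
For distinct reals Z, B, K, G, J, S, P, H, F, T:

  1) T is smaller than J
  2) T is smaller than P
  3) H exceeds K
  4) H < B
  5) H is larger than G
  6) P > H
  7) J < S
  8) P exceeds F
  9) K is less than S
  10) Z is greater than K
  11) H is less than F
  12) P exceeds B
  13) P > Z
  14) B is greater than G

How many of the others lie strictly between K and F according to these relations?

Chaining upward from K reaches: H, B, Z, S, P.
Chaining downward from F reaches: G, H.
Strictly between K and F are those in both lists: H — 1 element.

1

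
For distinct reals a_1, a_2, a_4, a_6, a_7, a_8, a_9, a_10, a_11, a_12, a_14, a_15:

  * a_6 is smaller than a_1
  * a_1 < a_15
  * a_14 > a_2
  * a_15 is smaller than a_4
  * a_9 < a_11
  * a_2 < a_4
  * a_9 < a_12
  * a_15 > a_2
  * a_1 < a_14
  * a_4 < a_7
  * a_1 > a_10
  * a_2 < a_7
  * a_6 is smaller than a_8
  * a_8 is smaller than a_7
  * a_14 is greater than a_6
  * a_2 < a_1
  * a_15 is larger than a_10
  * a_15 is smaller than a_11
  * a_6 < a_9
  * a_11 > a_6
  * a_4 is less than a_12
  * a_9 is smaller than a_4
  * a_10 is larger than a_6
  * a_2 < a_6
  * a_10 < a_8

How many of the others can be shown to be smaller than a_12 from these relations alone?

7

Directly below a_12: a_9, a_4.
One step further: a_2, a_6, a_15 (5 so far).
One step further: a_10, a_1 (7 so far).
Nothing else is reachable below a_12; 7 in all.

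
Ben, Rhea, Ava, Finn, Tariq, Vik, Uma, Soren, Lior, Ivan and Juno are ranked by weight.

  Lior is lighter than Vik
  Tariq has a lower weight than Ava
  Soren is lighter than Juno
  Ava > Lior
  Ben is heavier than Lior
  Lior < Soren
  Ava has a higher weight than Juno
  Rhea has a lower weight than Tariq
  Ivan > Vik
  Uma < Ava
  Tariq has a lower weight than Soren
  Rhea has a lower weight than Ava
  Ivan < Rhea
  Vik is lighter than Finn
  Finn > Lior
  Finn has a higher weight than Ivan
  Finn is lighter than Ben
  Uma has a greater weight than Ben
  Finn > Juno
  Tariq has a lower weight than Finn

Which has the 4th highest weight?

Finn

Chaining the given pairs: Lior < Vik < Ivan < Rhea < Tariq < Soren < Juno < Finn < Ben < Uma < Ava.
Counting 4 from the largest end gives Finn.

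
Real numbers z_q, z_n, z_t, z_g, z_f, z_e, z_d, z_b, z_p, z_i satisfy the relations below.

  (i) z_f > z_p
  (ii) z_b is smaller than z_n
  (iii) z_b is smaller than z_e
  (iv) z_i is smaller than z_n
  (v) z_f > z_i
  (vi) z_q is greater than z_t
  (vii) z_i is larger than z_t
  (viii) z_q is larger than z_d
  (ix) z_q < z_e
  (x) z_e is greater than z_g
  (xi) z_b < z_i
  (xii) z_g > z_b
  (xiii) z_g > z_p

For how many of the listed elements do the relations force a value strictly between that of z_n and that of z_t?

1

Chaining upward from z_t reaches: z_i, z_q, z_f, z_e.
Chaining downward from z_n reaches: z_b, z_i.
Strictly between z_t and z_n are those in both lists: z_i — 1 element.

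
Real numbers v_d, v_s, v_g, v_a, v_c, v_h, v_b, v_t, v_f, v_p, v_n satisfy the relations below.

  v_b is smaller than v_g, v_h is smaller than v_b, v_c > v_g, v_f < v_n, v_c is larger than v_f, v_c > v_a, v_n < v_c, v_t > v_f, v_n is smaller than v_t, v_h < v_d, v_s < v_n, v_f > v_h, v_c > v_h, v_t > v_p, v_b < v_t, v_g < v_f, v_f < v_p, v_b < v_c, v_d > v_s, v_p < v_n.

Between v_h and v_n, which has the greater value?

v_n

Link the given pairs in sequence: v_h < v_b; v_b < v_g; v_g < v_f; v_f < v_p; v_p < v_n.
Chaining these gives v_h < v_b < v_g < v_f < v_p < v_n.
So v_h < v_n; v_n is the larger of the two.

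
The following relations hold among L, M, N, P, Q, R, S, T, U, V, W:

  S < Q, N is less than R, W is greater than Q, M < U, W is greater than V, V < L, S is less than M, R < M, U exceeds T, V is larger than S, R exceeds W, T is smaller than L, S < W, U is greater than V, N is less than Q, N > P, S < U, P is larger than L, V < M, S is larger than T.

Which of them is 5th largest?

Piecing the relations together gives one ordering: T < S < V < L < P < N < Q < W < R < M < U.
The 5th largest is Q.

Q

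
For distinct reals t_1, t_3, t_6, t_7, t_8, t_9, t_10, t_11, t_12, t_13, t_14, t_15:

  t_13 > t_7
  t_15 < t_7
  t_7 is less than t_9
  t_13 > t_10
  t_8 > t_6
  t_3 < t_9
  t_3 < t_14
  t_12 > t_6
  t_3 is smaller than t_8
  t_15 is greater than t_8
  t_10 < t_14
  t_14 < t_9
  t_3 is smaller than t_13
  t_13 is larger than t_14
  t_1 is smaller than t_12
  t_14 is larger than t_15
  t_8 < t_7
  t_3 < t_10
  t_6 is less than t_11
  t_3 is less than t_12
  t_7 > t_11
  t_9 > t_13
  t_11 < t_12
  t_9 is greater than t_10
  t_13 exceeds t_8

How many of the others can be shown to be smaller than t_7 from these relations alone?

Directly below t_7: t_8, t_11, t_15.
One step further: t_3, t_6 (5 so far).
No other element is forced below t_7 by the given relations, so the count is 5.

5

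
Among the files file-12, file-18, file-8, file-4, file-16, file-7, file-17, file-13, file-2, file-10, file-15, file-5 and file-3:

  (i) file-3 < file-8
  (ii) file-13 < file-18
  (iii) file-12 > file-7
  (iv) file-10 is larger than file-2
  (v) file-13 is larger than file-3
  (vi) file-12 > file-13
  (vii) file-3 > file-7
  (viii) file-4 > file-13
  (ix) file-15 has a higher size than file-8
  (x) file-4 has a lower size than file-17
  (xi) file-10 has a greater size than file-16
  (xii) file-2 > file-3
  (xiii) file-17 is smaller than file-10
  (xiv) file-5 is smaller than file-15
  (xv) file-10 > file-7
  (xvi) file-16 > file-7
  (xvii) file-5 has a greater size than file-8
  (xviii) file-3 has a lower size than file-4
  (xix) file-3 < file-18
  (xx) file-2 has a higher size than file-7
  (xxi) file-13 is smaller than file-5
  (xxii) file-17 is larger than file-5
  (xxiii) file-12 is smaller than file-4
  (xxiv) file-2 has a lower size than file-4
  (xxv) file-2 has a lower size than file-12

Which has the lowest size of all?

Chaining upward from file-7: directly above it, file-3, file-2, file-12, file-16, file-10; then file-13, file-18, file-8, file-4; then file-5, file-15, file-17.
That covers every other element, and nothing is given below file-7, so file-7 is the lowest size.

file-7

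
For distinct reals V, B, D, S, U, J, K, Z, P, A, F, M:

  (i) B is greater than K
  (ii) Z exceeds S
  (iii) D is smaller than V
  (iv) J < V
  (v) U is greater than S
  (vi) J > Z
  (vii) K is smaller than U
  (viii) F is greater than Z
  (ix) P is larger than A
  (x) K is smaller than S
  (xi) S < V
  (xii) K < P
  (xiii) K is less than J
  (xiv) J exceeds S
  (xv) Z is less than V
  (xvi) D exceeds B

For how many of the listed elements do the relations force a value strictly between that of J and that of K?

2

Chaining upward from K reaches: B, S, Z, P, U, D, V, F.
Chaining downward from J reaches: S, Z.
Strictly between K and J are those in both lists: S, Z — 2 elements.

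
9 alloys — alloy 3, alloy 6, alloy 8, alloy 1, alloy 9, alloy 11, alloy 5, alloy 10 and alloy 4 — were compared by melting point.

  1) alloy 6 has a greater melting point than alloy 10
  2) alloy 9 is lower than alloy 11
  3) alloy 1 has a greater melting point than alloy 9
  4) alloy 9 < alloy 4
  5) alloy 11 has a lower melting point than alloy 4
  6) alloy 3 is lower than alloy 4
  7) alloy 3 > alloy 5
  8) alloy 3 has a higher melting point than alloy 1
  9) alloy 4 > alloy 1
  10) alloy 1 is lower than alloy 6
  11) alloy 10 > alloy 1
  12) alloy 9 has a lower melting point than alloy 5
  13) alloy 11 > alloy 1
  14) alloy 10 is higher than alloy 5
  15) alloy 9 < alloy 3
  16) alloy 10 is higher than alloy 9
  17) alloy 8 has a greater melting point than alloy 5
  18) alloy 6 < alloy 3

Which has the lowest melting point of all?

alloy 9

Chaining upward from alloy 9: directly above it, alloy 1, alloy 5, alloy 11, alloy 10, alloy 3, alloy 4; then alloy 8, alloy 6.
That covers every other element, and nothing is given below alloy 9, so alloy 9 is the lowest melting point.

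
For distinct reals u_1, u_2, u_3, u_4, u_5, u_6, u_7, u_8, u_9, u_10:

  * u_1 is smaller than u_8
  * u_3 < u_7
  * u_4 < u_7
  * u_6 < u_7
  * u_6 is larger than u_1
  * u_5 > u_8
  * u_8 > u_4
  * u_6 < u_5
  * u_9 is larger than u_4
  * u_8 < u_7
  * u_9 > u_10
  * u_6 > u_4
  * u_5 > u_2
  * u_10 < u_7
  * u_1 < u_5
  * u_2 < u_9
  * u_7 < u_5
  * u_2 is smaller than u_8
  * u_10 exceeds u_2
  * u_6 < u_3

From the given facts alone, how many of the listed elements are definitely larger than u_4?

From u_4 the given relations immediately reach u_6, u_9, u_8, u_7.
From those, u_3, u_5 — 6 in total.
Nothing else is reachable above u_4; 6 in all.

6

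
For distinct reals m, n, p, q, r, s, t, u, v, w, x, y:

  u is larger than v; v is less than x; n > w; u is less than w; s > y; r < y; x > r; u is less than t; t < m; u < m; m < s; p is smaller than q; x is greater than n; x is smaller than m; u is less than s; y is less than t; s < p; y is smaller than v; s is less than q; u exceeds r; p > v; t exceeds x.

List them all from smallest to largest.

r < y < v < u < w < n < x < t < m < s < p < q

Nothing is placed below r, so it is least; from there r < y; y < v; v < u; u < w; w < n; n < x; x < t; t < m; m < s; s < p; p < q, each given directly.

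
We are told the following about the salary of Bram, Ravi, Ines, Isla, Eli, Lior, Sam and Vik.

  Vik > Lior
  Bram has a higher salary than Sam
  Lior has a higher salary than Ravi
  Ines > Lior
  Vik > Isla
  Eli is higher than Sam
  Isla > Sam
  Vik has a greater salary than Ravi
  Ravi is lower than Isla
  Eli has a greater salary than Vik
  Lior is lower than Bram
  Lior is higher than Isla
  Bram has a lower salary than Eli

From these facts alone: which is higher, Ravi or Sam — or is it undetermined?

undetermined

Following every chain through Ravi: above Ravi we get Isla, Lior, Ines, Bram, Vik, Eli.
Sam is not reached, and no chain runs the other way from Sam to Ravi.
So the given relations leave the order of Ravi and Sam undetermined.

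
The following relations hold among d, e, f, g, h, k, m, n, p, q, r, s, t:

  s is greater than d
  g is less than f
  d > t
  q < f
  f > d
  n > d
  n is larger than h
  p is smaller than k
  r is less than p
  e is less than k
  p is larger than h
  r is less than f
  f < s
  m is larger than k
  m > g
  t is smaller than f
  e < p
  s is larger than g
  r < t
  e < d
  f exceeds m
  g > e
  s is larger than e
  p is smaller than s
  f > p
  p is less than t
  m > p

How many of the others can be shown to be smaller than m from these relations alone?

6

Directly below m: g, p, k.
One step further: r, e, h (6 so far).
Nothing else is reachable below m; 6 in all.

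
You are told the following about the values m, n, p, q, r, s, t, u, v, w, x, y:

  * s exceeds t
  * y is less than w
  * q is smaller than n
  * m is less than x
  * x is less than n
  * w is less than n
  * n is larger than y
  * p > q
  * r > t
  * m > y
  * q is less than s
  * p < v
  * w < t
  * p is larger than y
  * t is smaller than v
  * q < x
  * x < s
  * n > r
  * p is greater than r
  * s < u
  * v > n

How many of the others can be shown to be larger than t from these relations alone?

The elements the relations force above t are r, n, p, v, s, u — no chain reaches any other.
That is 6.

6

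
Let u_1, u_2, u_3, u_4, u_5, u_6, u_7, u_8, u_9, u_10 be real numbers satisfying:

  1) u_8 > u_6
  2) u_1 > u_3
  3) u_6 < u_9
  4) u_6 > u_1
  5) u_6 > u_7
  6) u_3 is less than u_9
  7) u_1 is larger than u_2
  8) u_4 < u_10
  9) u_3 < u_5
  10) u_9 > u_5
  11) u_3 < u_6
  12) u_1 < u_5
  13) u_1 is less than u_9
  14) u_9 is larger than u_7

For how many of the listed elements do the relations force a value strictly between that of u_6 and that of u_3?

1

The relations place u_3 below u_6. An element lies strictly between them when it is forced above u_3 and also forced below u_6.
Above u_3: {u_1, u_5, u_9, u_8}. Below u_6: {u_7, u_2, u_1}.
Intersection: {u_1} — 1.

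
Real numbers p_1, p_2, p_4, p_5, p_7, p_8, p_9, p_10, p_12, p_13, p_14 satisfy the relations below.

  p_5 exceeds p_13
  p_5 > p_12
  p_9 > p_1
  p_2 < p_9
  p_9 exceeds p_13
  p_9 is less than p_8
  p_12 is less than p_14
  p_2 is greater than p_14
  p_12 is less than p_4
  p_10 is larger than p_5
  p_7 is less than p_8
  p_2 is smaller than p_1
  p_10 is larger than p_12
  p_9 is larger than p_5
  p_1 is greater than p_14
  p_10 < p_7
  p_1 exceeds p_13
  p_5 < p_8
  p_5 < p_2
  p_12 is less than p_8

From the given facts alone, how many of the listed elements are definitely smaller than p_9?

From p_9 the given relations immediately reach p_13, p_5, p_2, p_1.
From those, p_12, p_14 — 6 in total.
No other element is forced below p_9 by the given relations, so the count is 6.

6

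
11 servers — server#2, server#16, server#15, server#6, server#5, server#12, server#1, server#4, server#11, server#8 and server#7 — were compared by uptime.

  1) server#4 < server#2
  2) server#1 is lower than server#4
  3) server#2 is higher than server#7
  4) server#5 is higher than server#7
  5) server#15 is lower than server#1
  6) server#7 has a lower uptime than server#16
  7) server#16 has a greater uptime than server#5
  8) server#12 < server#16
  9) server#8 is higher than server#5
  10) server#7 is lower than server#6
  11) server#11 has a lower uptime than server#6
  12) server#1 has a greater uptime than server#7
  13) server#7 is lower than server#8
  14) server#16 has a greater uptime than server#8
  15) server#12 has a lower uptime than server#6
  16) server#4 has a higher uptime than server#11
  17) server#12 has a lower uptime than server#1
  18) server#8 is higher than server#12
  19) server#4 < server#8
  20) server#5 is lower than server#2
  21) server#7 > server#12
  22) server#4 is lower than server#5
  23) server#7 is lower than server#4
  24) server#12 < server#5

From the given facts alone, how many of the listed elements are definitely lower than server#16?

8

From server#16 the given relations immediately reach server#12, server#7, server#5, server#8.
From those, server#4 — 5 in total.
From those, server#1, server#11 — 7 in total.
From those, server#15 — 8 in total.
No other element is forced below server#16 by the given relations, so the count is 8.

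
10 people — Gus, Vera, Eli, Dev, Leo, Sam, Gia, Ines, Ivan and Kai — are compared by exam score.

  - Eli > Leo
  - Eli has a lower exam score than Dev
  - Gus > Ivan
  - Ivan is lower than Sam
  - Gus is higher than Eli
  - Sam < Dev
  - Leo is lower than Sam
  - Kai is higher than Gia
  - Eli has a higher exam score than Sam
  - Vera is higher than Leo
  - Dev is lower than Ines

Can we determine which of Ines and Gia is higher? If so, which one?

undetermined

Following every chain through Gia: above Gia we get Kai.
Ines is not reached, and no chain runs the other way from Ines to Gia.
So the given relations leave the order of Gia and Ines undetermined.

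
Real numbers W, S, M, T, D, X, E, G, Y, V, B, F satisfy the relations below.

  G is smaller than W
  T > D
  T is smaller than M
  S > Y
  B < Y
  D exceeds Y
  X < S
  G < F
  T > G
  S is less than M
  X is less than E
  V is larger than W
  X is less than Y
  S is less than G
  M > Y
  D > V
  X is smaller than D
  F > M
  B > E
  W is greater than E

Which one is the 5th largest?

V

Chaining the given pairs: X < E < B < Y < S < G < W < V < D < T < M < F.
The 5th largest is V.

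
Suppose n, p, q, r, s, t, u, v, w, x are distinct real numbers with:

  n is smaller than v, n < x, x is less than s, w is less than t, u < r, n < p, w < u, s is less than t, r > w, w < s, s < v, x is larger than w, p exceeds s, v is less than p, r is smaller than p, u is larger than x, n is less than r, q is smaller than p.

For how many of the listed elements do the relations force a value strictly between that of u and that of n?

Chaining upward from n reaches: x, s, r, v, t, p.
Chaining downward from u reaches: w, x.
Strictly between n and u are those in both lists: x — 1 element.

1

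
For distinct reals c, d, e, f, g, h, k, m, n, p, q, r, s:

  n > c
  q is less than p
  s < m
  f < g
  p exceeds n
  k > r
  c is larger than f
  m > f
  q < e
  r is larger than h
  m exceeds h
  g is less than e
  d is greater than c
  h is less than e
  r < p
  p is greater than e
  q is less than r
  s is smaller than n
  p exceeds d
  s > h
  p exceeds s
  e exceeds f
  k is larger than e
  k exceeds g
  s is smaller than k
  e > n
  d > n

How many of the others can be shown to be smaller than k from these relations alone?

The elements the relations force below k are h, s, f, q, r, c, n, g, e — no chain reaches any other.
That is 9.

9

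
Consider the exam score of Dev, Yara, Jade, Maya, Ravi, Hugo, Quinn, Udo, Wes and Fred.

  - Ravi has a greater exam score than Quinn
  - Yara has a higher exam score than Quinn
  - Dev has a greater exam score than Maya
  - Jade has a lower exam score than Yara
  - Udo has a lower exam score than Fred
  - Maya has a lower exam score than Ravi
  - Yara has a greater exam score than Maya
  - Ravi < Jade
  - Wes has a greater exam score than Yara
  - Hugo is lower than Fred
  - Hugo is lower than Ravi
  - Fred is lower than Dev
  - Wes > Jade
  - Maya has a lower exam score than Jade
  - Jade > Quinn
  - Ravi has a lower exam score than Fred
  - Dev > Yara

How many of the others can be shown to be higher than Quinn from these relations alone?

From Quinn the given relations immediately reach Ravi, Jade, Yara.
From those, Fred, Dev, Wes — 6 in total.
Nothing else is reachable above Quinn; 6 in all.

6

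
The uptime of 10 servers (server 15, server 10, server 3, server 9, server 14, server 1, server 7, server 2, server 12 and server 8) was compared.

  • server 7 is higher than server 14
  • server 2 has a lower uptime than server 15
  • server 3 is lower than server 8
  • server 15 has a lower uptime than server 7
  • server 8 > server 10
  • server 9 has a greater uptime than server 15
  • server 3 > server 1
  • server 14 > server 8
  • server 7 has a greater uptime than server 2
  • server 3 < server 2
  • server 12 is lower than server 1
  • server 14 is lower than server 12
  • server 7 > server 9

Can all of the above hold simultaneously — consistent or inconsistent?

Chaining the given relations yields server 8 < server 14 < server 12 < server 1 < server 3, so server 8 < server 3. But one relation states server 3 < server 8. These cannot both hold.

inconsistent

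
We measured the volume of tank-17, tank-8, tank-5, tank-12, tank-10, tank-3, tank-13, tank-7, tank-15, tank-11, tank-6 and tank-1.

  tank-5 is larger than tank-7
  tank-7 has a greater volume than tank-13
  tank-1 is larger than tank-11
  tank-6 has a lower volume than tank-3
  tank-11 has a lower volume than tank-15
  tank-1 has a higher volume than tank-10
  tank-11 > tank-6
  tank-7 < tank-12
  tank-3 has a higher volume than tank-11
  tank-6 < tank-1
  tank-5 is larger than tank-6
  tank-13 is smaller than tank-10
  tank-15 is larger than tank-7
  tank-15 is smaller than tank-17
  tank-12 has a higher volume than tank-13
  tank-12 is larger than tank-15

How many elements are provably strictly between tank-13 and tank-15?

1

Chaining upward from tank-13 reaches: tank-10, tank-7, tank-17, tank-12, tank-1, tank-5.
Chaining downward from tank-15 reaches: tank-6, tank-11, tank-7.
Strictly between tank-13 and tank-15 are those in both lists: tank-7 — 1 element.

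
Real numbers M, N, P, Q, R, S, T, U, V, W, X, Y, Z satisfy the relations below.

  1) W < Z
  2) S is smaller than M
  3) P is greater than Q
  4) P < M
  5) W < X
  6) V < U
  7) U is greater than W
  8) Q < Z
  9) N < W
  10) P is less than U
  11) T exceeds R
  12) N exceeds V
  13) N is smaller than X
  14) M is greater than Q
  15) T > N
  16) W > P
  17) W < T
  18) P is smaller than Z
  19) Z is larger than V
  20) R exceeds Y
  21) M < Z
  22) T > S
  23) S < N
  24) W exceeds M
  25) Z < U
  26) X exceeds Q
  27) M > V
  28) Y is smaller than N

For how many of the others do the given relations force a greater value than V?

The elements the relations force above V are N, M, W, T, Z, X, U — no chain reaches any other.
That is 7.

7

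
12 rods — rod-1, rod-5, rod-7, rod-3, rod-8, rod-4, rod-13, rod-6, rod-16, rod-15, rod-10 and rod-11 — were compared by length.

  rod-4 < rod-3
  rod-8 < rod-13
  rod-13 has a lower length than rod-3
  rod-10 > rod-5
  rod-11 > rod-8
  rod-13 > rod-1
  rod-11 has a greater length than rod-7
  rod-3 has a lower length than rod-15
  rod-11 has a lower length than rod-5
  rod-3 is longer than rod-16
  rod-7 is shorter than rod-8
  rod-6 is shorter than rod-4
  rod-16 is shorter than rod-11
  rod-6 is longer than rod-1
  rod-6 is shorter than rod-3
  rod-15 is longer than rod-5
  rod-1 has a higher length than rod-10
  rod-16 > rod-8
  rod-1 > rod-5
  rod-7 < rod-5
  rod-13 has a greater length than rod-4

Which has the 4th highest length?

Chaining the given pairs: rod-7 < rod-8 < rod-16 < rod-11 < rod-5 < rod-10 < rod-1 < rod-6 < rod-4 < rod-13 < rod-3 < rod-15.
Counting 4 from the largest end gives rod-4.

rod-4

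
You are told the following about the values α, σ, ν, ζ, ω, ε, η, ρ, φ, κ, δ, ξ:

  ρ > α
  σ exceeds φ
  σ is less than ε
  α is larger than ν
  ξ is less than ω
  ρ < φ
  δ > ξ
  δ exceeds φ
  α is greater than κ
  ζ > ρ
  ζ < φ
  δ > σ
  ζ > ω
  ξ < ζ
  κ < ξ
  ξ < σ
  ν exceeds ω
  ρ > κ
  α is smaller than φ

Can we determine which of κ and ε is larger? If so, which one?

κ < ξ and ξ < ω give κ < ω.
With ω < ν: κ < ξ < ω < ν.
With ν < α: κ < ξ < ω < ν < α.
With α < ρ: κ < ξ < ω < ν < α < ρ.
Then ρ < ζ extends the chain to ζ.
Then ζ < φ extends the chain to φ.
Then φ < σ extends the chain to σ.
With σ < ε: κ < ξ < ω < ν < α < ρ < ζ < φ < σ < ε.
So ε is larger.

ε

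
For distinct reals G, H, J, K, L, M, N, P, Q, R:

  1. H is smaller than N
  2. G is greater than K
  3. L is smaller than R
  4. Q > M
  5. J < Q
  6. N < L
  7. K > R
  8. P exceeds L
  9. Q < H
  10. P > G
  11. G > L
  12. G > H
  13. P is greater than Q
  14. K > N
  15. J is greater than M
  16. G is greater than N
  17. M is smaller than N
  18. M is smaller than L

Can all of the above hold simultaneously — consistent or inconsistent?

consistent

Every relation is compatible with M < J < Q < H < N < L < R < K < G < P; the set is consistent.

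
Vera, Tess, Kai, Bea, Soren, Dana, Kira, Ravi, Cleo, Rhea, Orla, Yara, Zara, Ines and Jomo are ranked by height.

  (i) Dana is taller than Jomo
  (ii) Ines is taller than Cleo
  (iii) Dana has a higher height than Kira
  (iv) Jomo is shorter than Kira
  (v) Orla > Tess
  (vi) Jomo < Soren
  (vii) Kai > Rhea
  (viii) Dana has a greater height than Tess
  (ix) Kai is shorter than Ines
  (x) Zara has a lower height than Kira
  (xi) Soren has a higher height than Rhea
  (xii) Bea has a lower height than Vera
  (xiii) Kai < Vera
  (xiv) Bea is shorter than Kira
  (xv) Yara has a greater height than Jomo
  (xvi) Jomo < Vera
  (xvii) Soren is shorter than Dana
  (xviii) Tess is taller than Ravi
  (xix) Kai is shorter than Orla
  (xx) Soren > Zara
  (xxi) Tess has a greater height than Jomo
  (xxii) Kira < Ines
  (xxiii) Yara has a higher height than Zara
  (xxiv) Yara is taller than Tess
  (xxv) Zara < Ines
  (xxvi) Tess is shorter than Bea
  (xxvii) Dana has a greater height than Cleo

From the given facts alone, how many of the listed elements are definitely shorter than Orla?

The elements the relations force below Orla are Jomo, Ravi, Tess, Rhea, Kai — no chain reaches any other.
That is 5.

5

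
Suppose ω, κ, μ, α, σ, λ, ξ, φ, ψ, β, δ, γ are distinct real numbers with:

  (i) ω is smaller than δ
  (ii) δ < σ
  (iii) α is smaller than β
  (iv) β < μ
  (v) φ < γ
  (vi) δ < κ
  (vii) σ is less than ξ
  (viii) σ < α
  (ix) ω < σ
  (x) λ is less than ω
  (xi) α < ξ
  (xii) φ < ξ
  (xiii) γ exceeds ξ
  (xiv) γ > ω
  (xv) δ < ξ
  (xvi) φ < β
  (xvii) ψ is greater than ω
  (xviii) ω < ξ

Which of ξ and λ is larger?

ξ

λ < ω and ω < δ give λ < δ.
With δ < σ: λ < ω < δ < σ.
Then σ < α extends the chain to α.
With α < ξ: λ < ω < δ < σ < α < ξ.
So λ < ξ; ξ is the larger of the two.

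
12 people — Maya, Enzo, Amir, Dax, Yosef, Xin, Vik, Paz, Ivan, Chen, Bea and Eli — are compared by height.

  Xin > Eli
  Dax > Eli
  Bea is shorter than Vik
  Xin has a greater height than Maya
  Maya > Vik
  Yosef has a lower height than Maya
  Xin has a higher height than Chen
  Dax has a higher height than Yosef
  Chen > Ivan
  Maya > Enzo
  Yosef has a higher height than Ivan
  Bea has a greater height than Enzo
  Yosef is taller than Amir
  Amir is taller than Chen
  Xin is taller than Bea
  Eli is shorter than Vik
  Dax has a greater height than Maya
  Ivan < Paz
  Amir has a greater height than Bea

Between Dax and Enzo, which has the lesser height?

Enzo

Chaining the given relations: Enzo < Bea < Amir < Yosef < Maya < Dax.
So Enzo < Dax; Enzo is the shorter of the two.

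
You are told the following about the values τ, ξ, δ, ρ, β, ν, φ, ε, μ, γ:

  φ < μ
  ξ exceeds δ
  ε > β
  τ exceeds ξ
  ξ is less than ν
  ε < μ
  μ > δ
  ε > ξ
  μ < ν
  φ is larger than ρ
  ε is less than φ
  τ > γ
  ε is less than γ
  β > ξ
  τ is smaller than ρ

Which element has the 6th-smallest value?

τ

The consecutive relations fix a unique order: δ < ξ < β < ε < γ < τ < ρ < φ < μ < ν.
Counting 6 from the smallest end gives τ.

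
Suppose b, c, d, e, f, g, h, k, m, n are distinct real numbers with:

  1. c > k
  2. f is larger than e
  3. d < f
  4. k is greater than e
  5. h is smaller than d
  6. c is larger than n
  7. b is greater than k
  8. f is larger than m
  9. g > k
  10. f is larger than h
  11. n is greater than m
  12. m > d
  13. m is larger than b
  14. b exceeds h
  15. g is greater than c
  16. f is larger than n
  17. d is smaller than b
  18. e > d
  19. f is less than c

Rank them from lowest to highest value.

The consecutive links are each given: h < d; d < e; e < k; k < b; b < m; m < n; n < f; f < c; c < g.

h < d < e < k < b < m < n < f < c < g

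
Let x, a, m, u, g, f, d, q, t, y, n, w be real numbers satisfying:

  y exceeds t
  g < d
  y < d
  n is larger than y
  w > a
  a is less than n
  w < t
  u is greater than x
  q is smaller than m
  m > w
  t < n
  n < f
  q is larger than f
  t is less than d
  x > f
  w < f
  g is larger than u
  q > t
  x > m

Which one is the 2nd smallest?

w

The consecutive relations fix a unique order: a < w < t < y < n < f < q < m < x < u < g < d.
The 2nd smallest is w.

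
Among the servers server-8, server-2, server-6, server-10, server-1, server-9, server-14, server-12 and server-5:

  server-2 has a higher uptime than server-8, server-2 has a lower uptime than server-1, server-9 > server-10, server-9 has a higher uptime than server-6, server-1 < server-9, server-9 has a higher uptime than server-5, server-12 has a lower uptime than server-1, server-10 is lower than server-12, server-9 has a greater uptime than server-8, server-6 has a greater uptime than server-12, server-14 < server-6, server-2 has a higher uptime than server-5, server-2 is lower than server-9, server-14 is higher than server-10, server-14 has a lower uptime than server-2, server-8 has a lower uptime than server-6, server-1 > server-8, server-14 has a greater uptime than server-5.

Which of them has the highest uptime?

server-10 is not greatest since server-10 < server-14; server-5 is not greatest since server-5 < server-2; server-8 is not greatest since server-8 < server-1; server-12 is not greatest since server-12 < server-1; server-14 is not greatest since server-14 < server-6; server-2 is not greatest since server-2 < server-9; server-6 is not greatest since server-6 < server-9; server-1 is not greatest since server-1 < server-9.
Only server-9 has nothing above it, so server-9 is the highest uptime.

server-9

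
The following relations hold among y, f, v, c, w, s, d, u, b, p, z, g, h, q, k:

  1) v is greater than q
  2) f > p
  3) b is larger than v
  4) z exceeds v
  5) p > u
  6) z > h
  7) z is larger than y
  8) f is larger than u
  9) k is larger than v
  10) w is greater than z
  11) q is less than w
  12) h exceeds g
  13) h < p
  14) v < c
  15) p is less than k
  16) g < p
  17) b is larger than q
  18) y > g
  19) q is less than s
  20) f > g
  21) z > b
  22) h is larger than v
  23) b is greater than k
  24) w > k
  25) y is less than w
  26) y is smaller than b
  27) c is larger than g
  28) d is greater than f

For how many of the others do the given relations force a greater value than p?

6

Directly above p: f, k.
One step further: b, d, w (5 so far).
One step further: z (6 so far).
Nothing else is reachable above p; 6 in all.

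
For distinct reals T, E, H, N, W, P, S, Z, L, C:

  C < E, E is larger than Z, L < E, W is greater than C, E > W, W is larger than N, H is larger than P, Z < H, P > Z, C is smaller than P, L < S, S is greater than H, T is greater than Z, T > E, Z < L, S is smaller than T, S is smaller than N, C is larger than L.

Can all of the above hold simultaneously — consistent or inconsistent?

consistent

Every relation is compatible with Z < L < C < P < H < S < N < W < E < T; the set is consistent.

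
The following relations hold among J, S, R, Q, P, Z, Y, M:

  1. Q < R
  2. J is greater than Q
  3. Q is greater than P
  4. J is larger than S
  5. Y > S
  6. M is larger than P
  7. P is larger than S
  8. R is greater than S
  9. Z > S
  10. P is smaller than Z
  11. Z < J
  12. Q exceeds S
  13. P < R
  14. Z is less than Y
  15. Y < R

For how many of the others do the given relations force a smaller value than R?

From R the given relations immediately reach S, P, Y, Q.
From those, Z — 5 in total.
No other element is forced below R by the given relations, so the count is 5.

5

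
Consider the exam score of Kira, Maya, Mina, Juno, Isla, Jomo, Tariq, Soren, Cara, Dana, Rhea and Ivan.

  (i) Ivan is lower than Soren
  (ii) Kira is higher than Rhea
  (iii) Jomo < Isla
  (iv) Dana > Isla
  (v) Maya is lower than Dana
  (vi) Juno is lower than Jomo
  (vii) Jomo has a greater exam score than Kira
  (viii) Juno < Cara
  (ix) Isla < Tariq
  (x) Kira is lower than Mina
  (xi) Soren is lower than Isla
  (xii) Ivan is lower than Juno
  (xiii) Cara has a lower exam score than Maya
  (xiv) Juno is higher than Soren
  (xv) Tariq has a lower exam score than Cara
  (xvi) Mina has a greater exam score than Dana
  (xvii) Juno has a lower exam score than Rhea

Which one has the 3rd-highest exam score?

Maya

Chaining the given pairs: Ivan < Soren < Juno < Rhea < Kira < Jomo < Isla < Tariq < Cara < Maya < Dana < Mina.
The 3rd largest is Maya.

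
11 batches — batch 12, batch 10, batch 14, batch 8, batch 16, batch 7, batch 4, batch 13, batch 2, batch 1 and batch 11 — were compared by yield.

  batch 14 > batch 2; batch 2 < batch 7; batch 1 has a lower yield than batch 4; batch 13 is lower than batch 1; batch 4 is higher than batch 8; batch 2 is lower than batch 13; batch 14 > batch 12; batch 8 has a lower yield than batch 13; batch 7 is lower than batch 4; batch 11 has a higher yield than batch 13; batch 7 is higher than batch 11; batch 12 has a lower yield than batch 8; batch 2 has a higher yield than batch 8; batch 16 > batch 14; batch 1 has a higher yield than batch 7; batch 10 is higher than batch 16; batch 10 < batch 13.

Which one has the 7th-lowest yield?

Chaining the given pairs: batch 12 < batch 8 < batch 2 < batch 14 < batch 16 < batch 10 < batch 13 < batch 11 < batch 7 < batch 1 < batch 4.
Counting 7 from the smallest end gives batch 13.

batch 13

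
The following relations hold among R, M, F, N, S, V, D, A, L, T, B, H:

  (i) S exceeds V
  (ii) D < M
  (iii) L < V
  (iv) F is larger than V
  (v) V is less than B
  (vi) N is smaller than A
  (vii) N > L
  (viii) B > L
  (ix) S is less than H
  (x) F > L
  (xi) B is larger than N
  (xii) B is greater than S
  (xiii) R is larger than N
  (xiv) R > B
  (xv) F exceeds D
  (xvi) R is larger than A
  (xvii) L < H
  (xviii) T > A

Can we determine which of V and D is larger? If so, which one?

Following every chain through D: above D we get M, F.
V is not reached, and no chain runs the other way from V to D.
So the given relations leave the order of D and V undetermined.

undetermined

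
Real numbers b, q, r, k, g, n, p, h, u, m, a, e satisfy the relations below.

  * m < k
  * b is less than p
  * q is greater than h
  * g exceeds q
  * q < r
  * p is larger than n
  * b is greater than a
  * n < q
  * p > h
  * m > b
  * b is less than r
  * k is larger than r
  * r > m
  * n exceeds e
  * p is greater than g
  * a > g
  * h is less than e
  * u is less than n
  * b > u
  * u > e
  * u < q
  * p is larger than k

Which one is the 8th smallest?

The consecutive relations fix a unique order: h < e < u < n < q < g < a < b < m < r < k < p.
The 8th smallest is b.

b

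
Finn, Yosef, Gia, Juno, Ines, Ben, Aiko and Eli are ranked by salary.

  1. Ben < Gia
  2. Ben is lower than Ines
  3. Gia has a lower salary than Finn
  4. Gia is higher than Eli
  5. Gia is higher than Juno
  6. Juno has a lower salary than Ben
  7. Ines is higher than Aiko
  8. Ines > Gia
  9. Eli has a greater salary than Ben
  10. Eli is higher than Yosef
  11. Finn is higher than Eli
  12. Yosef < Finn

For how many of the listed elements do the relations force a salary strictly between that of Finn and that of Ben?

2

The relations place Ben below Finn. An element lies strictly between them when it is forced above Ben and also forced below Finn.
Above Ben: {Eli, Gia, Ines}. Below Finn: {Juno, Yosef, Eli, Gia}.
Intersection: {Eli, Gia} — 2.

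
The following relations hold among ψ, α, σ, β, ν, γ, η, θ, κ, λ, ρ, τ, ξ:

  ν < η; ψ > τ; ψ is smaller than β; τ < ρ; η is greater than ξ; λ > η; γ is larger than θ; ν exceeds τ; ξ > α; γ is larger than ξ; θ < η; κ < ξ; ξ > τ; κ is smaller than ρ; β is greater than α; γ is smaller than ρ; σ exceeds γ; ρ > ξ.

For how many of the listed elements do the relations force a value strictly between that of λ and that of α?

2

Chaining upward from α reaches: ξ, γ, σ, η, ρ, β.
Chaining downward from λ reaches: τ, κ, θ, ξ, ν, η.
Strictly between α and λ are those in both lists: ξ, η — 2 elements.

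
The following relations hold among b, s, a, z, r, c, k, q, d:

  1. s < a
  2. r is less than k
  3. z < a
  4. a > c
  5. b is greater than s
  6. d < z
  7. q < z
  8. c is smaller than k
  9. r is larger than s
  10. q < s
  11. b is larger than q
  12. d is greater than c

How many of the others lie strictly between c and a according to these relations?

Chaining upward from c reaches: d, z, k.
Chaining downward from a reaches: q, s, d, z.
Strictly between c and a are those in both lists: d, z — 2 elements.

2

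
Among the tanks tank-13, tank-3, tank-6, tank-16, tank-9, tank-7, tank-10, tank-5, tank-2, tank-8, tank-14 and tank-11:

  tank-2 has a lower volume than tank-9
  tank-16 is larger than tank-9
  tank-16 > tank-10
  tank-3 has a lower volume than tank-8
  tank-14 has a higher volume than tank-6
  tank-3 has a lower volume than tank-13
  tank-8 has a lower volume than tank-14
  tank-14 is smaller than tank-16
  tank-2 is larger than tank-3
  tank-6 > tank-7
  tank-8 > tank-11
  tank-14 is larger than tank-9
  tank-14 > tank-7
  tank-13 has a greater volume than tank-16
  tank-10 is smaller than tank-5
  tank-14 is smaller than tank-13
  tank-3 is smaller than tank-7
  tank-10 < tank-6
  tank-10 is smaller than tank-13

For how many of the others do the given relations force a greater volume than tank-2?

The elements the relations force above tank-2 are tank-9, tank-14, tank-16, tank-13 — no chain reaches any other.
That is 4.

4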